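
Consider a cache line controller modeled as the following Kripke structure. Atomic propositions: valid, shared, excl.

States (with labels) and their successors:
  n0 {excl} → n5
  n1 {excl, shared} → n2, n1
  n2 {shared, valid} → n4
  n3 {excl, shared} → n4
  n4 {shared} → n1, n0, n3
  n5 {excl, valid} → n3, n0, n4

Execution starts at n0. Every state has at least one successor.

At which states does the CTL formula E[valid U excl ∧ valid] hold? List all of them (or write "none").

{n5}

States satisfying valid: {n2, n5}.
States satisfying excl ∧ valid: {n5}.
States satisfying E[valid U excl ∧ valid]: {n5}.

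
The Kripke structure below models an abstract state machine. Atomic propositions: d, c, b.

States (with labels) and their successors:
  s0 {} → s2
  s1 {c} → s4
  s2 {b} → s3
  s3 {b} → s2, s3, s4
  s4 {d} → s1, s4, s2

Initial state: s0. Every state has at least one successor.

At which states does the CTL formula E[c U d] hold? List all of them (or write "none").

{s1, s4}

States satisfying c: {s1}.
States satisfying d: {s4}.
States satisfying E[c U d]: {s1, s4}.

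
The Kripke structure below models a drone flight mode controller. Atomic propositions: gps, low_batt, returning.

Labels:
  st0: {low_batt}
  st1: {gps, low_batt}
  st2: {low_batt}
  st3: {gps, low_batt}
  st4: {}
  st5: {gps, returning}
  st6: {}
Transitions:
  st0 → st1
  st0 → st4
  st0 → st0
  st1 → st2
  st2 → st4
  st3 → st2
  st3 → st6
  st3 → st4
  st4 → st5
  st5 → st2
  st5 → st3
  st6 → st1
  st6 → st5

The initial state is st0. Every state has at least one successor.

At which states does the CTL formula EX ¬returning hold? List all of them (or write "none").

{st0, st1, st2, st3, st5, st6}

States satisfying ¬returning: {st0, st1, st2, st3, st4, st6}.
States satisfying EX ¬returning: {st0, st1, st2, st3, st5, st6}.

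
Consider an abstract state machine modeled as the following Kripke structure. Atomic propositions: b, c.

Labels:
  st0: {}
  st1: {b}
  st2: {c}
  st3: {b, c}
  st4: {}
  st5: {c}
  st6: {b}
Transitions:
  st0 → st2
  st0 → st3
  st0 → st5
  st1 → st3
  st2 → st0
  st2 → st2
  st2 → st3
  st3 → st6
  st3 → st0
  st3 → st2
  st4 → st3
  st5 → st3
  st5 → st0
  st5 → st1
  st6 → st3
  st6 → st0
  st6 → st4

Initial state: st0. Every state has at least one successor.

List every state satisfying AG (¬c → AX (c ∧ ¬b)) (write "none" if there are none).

none

States satisfying ¬c → AX (c ∧ ¬b): {st2, st3, st5}.
States satisfying AG (¬c → AX (c ∧ ¬b)): ∅.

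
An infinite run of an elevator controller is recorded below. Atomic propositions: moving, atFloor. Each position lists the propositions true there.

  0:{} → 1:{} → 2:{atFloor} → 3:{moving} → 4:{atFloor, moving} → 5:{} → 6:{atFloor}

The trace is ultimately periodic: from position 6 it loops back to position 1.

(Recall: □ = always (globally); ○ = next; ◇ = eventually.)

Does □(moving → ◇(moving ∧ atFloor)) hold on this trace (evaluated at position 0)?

Satisfied

moving → ◇(moving ∧ atFloor) holds at every position 0..6, and those are all positions ever visited, so □(moving → ◇(moving ∧ atFloor)) holds.
Positions where moving holds: 3, 4.
Check ◇(moving ∧ atFloor) at each: 3→ok, 4→ok.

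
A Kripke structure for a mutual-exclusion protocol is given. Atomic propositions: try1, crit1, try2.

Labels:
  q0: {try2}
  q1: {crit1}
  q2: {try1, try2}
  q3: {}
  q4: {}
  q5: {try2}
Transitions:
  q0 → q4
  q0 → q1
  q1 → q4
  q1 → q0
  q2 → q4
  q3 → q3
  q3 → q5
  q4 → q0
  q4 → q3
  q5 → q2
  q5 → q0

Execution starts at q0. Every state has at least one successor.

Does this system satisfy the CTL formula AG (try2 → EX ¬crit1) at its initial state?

States satisfying try2 → EX ¬crit1: {q0, q1, q2, q3, q4, q5}.
States satisfying AG (try2 → EX ¬crit1): {q0, q1, q2, q3, q4, q5}.
Every state reachable from q0 satisfies try2 → EX ¬crit1.
q0 ∈ Sat(AG (try2 → EX ¬crit1)).

Yes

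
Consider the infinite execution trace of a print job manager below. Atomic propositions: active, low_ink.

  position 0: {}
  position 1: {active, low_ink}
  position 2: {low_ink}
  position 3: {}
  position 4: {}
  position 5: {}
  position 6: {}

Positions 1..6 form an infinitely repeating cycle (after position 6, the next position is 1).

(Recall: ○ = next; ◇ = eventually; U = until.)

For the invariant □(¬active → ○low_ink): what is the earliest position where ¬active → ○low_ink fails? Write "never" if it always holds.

2

Check ¬active → ○low_ink at each position in order: 0 ✓, 1 ✓.
At position 2 the labels are {low_ink} and the next position 3 has {}, so ¬active → ○low_ink is false there. This is the first violation.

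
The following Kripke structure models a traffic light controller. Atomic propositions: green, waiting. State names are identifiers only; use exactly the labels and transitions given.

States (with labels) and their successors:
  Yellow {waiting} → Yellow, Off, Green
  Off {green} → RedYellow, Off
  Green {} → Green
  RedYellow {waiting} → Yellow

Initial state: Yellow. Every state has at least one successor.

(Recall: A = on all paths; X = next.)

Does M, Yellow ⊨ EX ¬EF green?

States satisfying ¬EF green: {Green}.
States satisfying EX ¬EF green: {Yellow, Green}.
Yellow ∈ Sat(EX ¬EF green).

Yes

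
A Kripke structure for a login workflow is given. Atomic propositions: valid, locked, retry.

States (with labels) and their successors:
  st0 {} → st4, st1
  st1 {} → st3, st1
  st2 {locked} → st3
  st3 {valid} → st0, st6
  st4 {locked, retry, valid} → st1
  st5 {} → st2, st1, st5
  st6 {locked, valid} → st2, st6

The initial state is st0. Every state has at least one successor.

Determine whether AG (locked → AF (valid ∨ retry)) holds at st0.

States satisfying locked → AF (valid ∨ retry): {st0, st1, st2, st3, st4, st5, st6}.
States satisfying AG (locked → AF (valid ∨ retry)): {st0, st1, st2, st3, st4, st5, st6}.
Every state reachable from st0 satisfies locked → AF (valid ∨ retry).
st0 ∈ Sat(AG (locked → AF (valid ∨ retry))).

Yes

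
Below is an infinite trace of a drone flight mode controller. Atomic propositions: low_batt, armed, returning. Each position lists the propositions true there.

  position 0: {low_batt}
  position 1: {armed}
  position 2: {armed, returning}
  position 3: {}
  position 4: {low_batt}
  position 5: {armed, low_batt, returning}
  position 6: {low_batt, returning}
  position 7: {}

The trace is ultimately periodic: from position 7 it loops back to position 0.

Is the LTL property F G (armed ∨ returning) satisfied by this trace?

G (armed ∨ returning) is false at every position 0..7, so it never becomes true and F G (armed ∨ returning) fails.

Violated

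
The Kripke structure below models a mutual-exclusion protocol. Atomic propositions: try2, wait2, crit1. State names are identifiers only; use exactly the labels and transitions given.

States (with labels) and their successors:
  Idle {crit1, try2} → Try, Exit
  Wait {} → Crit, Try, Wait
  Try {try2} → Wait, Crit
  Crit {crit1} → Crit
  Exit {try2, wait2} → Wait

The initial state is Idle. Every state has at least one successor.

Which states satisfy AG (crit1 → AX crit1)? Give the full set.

States satisfying crit1 → AX crit1: {Wait, Try, Crit, Exit}.
States satisfying AG (crit1 → AX crit1): {Wait, Try, Crit, Exit}.

{Wait, Try, Crit, Exit}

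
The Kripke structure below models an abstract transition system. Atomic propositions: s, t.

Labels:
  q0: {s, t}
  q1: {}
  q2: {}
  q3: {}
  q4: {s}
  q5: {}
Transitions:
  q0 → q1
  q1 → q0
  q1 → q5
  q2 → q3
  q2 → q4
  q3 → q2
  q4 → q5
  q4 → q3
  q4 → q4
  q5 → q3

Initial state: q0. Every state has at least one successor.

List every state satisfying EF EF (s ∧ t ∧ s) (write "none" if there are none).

{q0, q1}

States satisfying EF (s ∧ t ∧ s): {q0, q1}.
States satisfying EF EF (s ∧ t ∧ s): {q0, q1}.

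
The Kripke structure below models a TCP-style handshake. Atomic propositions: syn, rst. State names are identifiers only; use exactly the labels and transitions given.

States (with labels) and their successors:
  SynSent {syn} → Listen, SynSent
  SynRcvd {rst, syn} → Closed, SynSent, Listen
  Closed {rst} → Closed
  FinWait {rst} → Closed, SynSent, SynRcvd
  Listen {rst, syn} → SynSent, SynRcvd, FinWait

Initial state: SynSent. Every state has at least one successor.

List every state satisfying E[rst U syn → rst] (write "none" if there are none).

{SynRcvd, Closed, FinWait, Listen}

States satisfying rst: {SynRcvd, Closed, FinWait, Listen}.
States satisfying syn → rst: {SynRcvd, Closed, FinWait, Listen}.
States satisfying E[rst U syn → rst]: {SynRcvd, Closed, FinWait, Listen}.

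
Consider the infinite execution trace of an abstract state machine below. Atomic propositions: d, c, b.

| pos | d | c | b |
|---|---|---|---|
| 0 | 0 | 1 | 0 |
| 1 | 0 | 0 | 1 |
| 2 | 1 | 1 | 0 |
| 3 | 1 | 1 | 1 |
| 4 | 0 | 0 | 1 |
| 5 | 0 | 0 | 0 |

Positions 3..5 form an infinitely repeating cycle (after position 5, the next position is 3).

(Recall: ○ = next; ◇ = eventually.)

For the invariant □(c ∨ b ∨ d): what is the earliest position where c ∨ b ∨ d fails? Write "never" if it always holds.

5

Check c ∨ b ∨ d at each position in order: 0 ✓, 1 ✓, 2 ✓, 3 ✓, 4 ✓.
At position 5 the labels are {}, so c ∨ b ∨ d is false there. This is the first violation.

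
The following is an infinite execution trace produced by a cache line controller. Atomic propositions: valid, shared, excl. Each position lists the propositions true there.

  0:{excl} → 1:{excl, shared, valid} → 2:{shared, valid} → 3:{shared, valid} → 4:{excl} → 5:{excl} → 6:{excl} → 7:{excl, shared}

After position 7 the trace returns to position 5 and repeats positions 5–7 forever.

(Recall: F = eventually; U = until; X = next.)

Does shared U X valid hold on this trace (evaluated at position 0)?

Yes

Walking from position 0: X valid first holds at position 0, and shared holds at every earlier position along the way, so shared U X valid holds.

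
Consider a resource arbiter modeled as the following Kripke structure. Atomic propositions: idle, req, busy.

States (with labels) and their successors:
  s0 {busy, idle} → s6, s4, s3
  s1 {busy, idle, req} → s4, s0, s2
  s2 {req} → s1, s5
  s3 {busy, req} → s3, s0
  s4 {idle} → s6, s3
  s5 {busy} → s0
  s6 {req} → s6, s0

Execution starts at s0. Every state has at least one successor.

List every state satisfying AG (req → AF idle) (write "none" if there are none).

States satisfying req → AF idle: {s0, s1, s2, s4, s5}.
States satisfying AG (req → AF idle): ∅.

none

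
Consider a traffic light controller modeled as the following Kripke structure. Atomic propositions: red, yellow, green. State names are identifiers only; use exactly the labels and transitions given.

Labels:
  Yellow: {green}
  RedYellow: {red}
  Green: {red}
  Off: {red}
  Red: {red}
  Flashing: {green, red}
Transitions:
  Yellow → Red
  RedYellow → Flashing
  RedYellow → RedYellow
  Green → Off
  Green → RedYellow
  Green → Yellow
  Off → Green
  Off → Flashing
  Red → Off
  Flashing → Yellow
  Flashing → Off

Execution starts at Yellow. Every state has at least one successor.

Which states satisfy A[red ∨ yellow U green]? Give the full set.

States satisfying red ∨ yellow: {RedYellow, Green, Off, Red, Flashing}.
States satisfying green: {Yellow, Flashing}.
States satisfying A[red ∨ yellow U green]: {Yellow, Flashing}.

{Yellow, Flashing}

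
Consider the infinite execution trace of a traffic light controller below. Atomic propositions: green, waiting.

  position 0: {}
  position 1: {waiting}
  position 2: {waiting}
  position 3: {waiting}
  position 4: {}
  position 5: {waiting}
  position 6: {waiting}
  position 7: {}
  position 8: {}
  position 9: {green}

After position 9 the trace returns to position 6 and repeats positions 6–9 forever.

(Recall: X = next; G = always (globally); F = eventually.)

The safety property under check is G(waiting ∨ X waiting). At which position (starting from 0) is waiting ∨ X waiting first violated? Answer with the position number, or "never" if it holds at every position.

7

Check waiting ∨ X waiting at each position in order: 0 ✓, 1 ✓, 2 ✓, 3 ✓, 4 ✓, 5 ✓, 6 ✓.
At position 7 the labels are {} and the next position 8 has {}, so waiting ∨ X waiting is false there. This is the first violation.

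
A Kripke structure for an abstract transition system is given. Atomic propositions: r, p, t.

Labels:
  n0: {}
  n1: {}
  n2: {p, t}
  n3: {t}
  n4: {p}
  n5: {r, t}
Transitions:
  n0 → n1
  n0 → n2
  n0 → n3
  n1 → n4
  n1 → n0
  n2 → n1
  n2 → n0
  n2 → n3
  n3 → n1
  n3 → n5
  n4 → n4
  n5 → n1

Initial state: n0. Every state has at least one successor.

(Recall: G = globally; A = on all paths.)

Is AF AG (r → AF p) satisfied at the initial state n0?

States satisfying AG (r → AF p): {n4}.
States satisfying AF AG (r → AF p): {n4}.
There is a path from n0 along which AG (r → AF p) never holds.
n0 ∉ Sat(AF AG (r → AF p)).

Violated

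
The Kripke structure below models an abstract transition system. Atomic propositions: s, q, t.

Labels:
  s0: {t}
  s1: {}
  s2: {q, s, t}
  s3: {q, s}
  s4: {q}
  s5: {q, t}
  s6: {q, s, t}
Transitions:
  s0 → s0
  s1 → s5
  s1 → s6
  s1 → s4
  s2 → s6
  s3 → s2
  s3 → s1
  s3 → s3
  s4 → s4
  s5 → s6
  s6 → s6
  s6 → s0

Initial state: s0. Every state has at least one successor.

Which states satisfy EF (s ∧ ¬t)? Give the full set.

States satisfying s ∧ ¬t: {s3}.
States satisfying EF (s ∧ ¬t): {s3}.

{s3}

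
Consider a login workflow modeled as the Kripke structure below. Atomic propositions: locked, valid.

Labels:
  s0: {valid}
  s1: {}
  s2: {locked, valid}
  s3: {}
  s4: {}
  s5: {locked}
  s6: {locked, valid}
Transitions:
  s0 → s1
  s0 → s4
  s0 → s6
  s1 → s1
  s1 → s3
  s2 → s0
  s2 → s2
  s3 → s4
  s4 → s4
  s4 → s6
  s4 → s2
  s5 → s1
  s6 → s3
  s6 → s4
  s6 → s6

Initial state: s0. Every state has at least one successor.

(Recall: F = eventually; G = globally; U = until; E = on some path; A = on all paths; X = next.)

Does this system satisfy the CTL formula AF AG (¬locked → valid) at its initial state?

Violated

States satisfying AG (¬locked → valid): ∅.
States satisfying AF AG (¬locked → valid): ∅.
There is a path from s0 along which AG (¬locked → valid) never holds.
s0 ∉ Sat(AF AG (¬locked → valid)).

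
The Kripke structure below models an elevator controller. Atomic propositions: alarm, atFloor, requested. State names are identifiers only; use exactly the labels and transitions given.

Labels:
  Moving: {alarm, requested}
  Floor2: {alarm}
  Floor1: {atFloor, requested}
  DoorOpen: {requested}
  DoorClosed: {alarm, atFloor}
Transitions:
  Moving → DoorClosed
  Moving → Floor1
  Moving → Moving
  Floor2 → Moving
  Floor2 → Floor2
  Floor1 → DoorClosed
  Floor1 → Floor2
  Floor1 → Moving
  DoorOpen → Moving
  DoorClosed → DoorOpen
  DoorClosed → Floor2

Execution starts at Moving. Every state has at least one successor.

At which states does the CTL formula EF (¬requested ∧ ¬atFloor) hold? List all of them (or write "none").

{Moving, Floor2, Floor1, DoorOpen, DoorClosed}

States satisfying ¬requested ∧ ¬atFloor: {Floor2}.
States satisfying EF (¬requested ∧ ¬atFloor): {Moving, Floor2, Floor1, DoorOpen, DoorClosed}.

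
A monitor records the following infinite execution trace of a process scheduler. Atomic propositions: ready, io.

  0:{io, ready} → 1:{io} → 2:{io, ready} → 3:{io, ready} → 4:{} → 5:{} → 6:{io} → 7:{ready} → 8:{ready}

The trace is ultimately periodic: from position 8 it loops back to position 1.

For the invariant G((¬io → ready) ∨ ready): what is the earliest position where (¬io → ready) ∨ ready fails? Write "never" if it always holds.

4

Check (¬io → ready) ∨ ready at each position in order: 0 ✓, 1 ✓, 2 ✓, 3 ✓.
At position 4 the labels are {}, so (¬io → ready) ∨ ready is false there. This is the first violation.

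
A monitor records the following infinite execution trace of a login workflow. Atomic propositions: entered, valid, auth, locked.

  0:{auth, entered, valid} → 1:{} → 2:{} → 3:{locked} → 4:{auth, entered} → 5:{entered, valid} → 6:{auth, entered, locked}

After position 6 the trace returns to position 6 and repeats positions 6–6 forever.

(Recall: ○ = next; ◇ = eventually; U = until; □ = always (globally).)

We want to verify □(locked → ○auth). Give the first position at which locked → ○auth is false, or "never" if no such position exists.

locked → ○auth holds at every position 0..6, and those are all the positions the trace ever visits, so the invariant □(locked → ○auth) is never violated.

never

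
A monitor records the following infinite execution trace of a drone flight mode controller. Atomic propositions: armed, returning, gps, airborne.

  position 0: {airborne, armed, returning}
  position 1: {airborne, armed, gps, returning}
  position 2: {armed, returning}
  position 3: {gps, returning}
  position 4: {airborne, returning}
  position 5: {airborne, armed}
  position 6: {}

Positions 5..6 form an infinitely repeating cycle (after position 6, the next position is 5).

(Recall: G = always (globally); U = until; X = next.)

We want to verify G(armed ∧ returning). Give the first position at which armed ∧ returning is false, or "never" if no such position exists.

3

Check armed ∧ returning at each position in order: 0 ✓, 1 ✓, 2 ✓.
At position 3 the labels are {gps, returning}, so armed ∧ returning is false there. This is the first violation.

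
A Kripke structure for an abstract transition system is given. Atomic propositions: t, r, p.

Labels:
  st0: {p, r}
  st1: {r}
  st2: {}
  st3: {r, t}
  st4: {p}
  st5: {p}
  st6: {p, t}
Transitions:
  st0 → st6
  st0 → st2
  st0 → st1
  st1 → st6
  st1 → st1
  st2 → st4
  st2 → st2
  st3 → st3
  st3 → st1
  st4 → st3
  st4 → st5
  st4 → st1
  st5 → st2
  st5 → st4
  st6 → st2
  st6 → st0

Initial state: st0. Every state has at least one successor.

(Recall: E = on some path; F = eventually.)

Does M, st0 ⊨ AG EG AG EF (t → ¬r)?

States satisfying EG AG EF (t → ¬r): {st0, st1, st2, st3, st4, st5, st6}.
States satisfying AG EG AG EF (t → ¬r): {st0, st1, st2, st3, st4, st5, st6}.
Every state reachable from st0 satisfies EG AG EF (t → ¬r).
st0 ∈ Sat(AG EG AG EF (t → ¬r)).

Satisfied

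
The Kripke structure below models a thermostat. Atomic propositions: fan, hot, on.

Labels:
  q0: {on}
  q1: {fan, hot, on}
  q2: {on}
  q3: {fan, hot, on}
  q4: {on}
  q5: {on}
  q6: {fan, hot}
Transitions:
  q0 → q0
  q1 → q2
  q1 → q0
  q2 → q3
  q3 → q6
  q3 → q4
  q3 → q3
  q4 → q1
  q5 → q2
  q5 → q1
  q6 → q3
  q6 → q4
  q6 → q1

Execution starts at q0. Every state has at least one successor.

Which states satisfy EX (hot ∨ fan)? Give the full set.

{q2, q3, q4, q5, q6}

States satisfying hot ∨ fan: {q1, q3, q6}.
States satisfying EX (hot ∨ fan): {q2, q3, q4, q5, q6}.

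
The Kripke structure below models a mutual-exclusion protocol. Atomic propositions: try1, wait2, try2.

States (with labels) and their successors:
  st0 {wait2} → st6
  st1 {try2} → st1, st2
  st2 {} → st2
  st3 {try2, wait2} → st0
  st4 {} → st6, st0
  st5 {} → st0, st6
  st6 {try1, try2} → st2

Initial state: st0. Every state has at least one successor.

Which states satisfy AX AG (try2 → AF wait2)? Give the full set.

{st2, st6}

States satisfying AG (try2 → AF wait2): {st2}.
States satisfying AX AG (try2 → AF wait2): {st2, st6}.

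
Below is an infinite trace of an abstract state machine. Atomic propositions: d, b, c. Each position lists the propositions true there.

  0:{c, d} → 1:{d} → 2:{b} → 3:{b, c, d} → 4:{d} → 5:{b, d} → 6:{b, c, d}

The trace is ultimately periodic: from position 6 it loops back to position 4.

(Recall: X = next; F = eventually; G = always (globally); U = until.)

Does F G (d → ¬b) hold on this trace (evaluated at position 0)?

Does not hold

G (d → ¬b) is false at every position 0..6, so it never becomes true and F G (d → ¬b) fails.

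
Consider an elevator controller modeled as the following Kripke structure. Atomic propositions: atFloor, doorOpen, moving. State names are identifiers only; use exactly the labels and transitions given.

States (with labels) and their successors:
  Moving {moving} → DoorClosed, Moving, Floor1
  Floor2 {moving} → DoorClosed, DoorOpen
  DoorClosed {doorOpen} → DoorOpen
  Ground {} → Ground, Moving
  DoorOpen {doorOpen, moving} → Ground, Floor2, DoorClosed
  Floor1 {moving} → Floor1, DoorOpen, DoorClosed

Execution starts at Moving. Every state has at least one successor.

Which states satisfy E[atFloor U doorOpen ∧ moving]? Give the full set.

States satisfying atFloor: ∅.
States satisfying doorOpen ∧ moving: {DoorOpen}.
States satisfying E[atFloor U doorOpen ∧ moving]: {DoorOpen}.

{DoorOpen}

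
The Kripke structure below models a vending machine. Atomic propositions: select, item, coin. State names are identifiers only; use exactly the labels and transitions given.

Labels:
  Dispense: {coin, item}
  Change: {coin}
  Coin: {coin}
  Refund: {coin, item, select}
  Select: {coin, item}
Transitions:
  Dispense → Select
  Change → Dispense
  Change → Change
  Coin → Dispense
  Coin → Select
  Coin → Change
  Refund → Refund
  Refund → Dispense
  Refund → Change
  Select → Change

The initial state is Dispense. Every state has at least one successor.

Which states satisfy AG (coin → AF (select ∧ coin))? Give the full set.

none

States satisfying coin → AF (select ∧ coin): {Refund}.
States satisfying AG (coin → AF (select ∧ coin)): ∅.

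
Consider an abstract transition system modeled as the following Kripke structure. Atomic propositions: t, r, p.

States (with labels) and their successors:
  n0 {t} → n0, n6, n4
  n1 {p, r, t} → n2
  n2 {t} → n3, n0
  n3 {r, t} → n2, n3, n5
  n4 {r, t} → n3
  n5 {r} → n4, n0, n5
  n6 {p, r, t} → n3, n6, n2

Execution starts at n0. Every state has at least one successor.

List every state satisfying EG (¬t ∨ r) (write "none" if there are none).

{n3, n4, n5, n6}

States satisfying ¬t ∨ r: {n1, n3, n4, n5, n6}.
States satisfying EG (¬t ∨ r): {n3, n4, n5, n6}.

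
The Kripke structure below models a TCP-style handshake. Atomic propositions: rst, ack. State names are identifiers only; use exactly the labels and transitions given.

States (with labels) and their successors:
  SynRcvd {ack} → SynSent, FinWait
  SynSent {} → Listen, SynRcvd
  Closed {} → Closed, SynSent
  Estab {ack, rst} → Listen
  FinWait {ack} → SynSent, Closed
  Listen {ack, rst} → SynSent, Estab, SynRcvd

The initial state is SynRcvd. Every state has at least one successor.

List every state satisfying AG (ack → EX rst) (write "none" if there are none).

none

States satisfying ack → EX rst: {SynSent, Closed, Estab, Listen}.
States satisfying AG (ack → EX rst): ∅.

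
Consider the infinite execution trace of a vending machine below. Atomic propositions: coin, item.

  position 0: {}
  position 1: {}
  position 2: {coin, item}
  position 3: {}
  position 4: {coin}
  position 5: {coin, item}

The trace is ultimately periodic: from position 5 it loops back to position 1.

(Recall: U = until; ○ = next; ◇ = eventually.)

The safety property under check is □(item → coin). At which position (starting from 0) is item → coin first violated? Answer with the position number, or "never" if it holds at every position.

never

item → coin holds at every position 0..5, and those are all the positions the trace ever visits, so the invariant □(item → coin) is never violated.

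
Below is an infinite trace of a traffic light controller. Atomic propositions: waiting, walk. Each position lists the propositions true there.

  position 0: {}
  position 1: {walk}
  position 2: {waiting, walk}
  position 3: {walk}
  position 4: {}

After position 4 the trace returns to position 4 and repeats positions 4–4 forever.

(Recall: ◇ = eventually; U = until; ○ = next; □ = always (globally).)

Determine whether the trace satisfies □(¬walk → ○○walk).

Violated

¬walk → ○○walk must hold at every position from 0 onward. It fails at position 4, so □(¬walk → ○○walk) is false.
Positions where ¬walk holds: 0, 4.
Check ○○walk at each: 0→ok, 4→fails.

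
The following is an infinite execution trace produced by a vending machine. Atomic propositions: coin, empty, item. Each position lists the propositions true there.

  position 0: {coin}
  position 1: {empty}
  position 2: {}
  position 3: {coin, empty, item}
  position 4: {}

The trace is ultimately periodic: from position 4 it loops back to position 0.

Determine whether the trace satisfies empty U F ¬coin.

Walking from position 0: F ¬coin first holds at position 0, and empty holds at every earlier position along the way, so empty U F ¬coin holds.

Satisfied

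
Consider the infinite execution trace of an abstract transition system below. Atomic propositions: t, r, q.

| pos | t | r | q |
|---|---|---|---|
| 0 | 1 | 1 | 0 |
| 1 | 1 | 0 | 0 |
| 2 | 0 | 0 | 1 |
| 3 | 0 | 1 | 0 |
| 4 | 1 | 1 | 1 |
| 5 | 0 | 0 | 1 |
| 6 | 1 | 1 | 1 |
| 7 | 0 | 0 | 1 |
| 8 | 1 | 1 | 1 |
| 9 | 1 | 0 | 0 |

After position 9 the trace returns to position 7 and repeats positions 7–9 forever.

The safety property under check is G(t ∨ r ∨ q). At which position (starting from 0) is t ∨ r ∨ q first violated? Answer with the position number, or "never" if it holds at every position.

t ∨ r ∨ q holds at every position 0..9, and those are all the positions the trace ever visits, so the invariant G(t ∨ r ∨ q) is never violated.

never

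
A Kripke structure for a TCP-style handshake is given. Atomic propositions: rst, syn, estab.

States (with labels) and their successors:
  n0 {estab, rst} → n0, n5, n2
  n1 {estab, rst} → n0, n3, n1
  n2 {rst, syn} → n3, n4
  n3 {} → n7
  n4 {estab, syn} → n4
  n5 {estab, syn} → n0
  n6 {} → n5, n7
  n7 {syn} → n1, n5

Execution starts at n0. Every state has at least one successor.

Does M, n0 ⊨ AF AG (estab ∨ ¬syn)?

States satisfying AG (estab ∨ ¬syn): {n4}.
States satisfying AF AG (estab ∨ ¬syn): {n4}.
There is a path from n0 along which AG (estab ∨ ¬syn) never holds.
n0 ∉ Sat(AF AG (estab ∨ ¬syn)).

Violated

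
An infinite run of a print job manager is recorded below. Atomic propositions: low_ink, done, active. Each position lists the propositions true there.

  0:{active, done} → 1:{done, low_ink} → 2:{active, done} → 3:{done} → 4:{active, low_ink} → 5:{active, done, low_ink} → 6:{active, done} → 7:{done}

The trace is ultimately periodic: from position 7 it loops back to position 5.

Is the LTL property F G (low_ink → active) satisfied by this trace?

Yes

G (low_ink → active) holds at position 2, which is reachable from 0, so F G (low_ink → active) holds.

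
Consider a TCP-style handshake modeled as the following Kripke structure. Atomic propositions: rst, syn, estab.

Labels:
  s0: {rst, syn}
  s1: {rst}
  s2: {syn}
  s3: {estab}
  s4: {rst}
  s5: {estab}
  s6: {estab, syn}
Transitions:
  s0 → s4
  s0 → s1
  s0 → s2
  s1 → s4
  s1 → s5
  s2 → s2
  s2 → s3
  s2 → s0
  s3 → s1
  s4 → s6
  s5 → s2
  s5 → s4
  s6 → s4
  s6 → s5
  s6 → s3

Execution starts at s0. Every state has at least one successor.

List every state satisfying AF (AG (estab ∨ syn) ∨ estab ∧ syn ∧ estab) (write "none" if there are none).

{s4, s6}

States satisfying AG (estab ∨ syn) ∨ estab ∧ syn ∧ estab: {s6}.
States satisfying AF (AG (estab ∨ syn) ∨ estab ∧ syn ∧ estab): {s4, s6}.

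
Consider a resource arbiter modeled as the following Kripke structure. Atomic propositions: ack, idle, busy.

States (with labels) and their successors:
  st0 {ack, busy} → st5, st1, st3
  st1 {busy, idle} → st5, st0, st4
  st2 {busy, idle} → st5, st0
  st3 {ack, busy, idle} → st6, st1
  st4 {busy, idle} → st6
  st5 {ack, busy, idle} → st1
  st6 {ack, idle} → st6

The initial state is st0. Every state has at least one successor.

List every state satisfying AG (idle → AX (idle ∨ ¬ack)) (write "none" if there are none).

States satisfying idle → AX (idle ∨ ¬ack): {st0, st3, st4, st5, st6}.
States satisfying AG (idle → AX (idle ∨ ¬ack)): {st4, st6}.

{st4, st6}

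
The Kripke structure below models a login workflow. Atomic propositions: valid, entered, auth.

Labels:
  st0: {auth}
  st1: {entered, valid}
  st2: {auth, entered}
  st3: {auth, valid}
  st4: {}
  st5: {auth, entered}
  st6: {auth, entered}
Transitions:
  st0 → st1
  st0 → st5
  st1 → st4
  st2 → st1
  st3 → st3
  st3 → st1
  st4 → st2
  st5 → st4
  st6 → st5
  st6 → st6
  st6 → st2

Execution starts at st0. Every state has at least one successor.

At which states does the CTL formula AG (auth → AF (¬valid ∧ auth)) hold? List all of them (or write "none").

{st0, st1, st2, st4, st5, st6}

States satisfying auth → AF (¬valid ∧ auth): {st0, st1, st2, st4, st5, st6}.
States satisfying AG (auth → AF (¬valid ∧ auth)): {st0, st1, st2, st4, st5, st6}.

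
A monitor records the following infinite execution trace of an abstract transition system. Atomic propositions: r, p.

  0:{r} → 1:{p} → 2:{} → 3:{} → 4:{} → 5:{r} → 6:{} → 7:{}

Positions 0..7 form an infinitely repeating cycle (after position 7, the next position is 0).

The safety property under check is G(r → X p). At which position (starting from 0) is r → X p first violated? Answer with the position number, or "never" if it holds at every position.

Check r → X p at each position in order: 0 ✓, 1 ✓, 2 ✓, 3 ✓, 4 ✓.
At position 5 the labels are {r} and the next position 6 has {}, so r → X p is false there. This is the first violation.

5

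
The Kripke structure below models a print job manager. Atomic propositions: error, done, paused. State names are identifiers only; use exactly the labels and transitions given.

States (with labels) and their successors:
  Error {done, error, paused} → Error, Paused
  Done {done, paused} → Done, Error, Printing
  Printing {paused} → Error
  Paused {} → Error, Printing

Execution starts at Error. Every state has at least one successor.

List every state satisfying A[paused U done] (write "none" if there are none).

{Error, Done, Printing}

States satisfying paused: {Error, Done, Printing}.
States satisfying done: {Error, Done}.
States satisfying A[paused U done]: {Error, Done, Printing}.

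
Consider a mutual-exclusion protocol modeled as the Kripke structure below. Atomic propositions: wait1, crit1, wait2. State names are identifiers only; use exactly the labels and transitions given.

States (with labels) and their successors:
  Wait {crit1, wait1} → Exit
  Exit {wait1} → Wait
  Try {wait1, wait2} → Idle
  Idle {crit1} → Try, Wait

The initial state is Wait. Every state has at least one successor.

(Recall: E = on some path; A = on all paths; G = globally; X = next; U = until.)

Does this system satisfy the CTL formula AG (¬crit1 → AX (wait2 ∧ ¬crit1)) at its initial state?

Does not hold

States satisfying ¬crit1 → AX (wait2 ∧ ¬crit1): {Wait, Idle}.
States satisfying AG (¬crit1 → AX (wait2 ∧ ¬crit1)): ∅.
Exit is reachable from Wait and violates ¬crit1 → AX (wait2 ∧ ¬crit1), so AG fails at Wait.
Wait ∉ Sat(AG (¬crit1 → AX (wait2 ∧ ¬crit1))).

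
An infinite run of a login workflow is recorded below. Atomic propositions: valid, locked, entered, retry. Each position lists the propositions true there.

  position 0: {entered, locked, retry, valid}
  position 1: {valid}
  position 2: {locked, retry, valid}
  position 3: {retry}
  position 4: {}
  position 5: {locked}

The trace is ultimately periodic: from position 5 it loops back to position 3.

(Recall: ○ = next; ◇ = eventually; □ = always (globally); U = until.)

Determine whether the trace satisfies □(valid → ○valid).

valid → ○valid must hold at every position from 0 onward. It fails at position 2, so □(valid → ○valid) is false.
Positions where valid holds: 0, 1, 2.
Check ○valid at each: 0→ok, 1→ok, 2→fails.

Does not hold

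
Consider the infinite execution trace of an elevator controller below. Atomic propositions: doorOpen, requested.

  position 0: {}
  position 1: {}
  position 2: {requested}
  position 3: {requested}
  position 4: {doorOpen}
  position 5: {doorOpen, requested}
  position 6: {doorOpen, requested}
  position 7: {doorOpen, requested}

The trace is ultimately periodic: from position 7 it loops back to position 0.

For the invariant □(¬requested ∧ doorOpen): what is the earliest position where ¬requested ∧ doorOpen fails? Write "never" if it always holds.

0

At position 0 the labels are {}, so ¬requested ∧ doorOpen is false there. This is the first violation.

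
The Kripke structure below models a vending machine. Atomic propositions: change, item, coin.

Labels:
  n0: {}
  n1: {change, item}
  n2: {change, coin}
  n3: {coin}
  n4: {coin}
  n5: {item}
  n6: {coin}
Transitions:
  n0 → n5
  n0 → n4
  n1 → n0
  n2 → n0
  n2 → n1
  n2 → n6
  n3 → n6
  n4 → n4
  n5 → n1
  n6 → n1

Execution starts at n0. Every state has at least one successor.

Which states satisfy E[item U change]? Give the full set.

{n1, n2, n5}

States satisfying item: {n1, n5}.
States satisfying change: {n1, n2}.
States satisfying E[item U change]: {n1, n2, n5}.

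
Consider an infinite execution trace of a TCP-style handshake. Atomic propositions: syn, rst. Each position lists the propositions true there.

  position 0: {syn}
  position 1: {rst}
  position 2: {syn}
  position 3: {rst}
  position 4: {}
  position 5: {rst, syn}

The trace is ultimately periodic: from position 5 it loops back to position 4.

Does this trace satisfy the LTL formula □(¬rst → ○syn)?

No

¬rst → ○syn must hold at every position from 0 onward. It fails at position 0, so □(¬rst → ○syn) is false.
Positions where ¬rst holds: 0, 2, 4.
Check ○syn at each: 0→fails, 2→fails, 4→ok.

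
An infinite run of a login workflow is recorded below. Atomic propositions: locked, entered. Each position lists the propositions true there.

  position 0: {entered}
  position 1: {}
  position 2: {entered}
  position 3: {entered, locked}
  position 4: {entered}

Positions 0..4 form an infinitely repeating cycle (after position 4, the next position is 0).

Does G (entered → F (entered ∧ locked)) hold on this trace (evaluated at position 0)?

Yes

entered → F (entered ∧ locked) holds at every position 0..4, and those are all positions ever visited, so G (entered → F (entered ∧ locked)) holds.
Positions where entered holds: 0, 2, 3, 4.
Check F (entered ∧ locked) at each: 0→ok, 2→ok, 3→ok, 4→ok.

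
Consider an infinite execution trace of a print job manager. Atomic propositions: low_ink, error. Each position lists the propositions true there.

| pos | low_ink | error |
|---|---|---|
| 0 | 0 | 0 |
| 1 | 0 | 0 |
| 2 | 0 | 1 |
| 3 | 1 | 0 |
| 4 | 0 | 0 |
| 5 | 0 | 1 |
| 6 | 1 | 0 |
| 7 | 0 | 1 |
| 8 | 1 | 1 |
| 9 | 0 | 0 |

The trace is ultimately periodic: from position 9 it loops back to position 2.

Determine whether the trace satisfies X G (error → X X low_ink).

No

The position after 0 is 1; G (error → X X low_ink) is false there.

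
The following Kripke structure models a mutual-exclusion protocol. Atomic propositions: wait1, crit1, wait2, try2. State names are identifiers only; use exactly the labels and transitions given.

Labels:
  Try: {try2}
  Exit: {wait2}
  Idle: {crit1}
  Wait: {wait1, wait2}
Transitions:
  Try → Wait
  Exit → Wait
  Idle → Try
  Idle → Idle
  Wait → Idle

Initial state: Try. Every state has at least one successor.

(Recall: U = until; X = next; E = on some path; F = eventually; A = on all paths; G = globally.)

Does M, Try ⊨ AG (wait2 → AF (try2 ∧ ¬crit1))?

Does not hold

States satisfying wait2 → AF (try2 ∧ ¬crit1): {Try, Idle}.
States satisfying AG (wait2 → AF (try2 ∧ ¬crit1)): ∅.
Wait is reachable from Try and violates wait2 → AF (try2 ∧ ¬crit1), so AG fails at Try.
Try ∉ Sat(AG (wait2 → AF (try2 ∧ ¬crit1))).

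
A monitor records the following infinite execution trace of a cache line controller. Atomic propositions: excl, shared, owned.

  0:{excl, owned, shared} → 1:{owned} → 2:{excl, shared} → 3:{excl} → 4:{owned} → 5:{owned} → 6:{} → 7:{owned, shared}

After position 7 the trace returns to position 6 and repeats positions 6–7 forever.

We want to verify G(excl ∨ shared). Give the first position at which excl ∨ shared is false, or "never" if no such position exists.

Check excl ∨ shared at each position in order: 0 ✓.
At position 1 the labels are {owned}, so excl ∨ shared is false there. This is the first violation.

1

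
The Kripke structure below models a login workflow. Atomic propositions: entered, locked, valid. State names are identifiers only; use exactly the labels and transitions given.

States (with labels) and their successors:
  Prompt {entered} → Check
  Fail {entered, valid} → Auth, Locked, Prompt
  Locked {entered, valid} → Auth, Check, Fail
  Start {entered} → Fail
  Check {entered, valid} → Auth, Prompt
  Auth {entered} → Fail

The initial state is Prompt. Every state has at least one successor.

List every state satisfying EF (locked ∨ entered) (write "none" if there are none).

{Prompt, Fail, Locked, Start, Check, Auth}

States satisfying locked ∨ entered: {Prompt, Fail, Locked, Start, Check, Auth}.
States satisfying EF (locked ∨ entered): {Prompt, Fail, Locked, Start, Check, Auth}.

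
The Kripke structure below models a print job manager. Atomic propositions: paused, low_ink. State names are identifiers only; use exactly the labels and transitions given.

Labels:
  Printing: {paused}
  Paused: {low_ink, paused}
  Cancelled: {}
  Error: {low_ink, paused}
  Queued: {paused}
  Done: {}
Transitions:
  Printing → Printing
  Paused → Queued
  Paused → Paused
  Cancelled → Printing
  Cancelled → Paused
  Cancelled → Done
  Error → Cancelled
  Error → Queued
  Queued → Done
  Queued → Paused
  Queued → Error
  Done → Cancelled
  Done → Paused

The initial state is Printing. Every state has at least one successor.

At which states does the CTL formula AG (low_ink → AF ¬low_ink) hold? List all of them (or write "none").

States satisfying low_ink → AF ¬low_ink: {Printing, Cancelled, Error, Queued, Done}.
States satisfying AG (low_ink → AF ¬low_ink): {Printing}.

{Printing}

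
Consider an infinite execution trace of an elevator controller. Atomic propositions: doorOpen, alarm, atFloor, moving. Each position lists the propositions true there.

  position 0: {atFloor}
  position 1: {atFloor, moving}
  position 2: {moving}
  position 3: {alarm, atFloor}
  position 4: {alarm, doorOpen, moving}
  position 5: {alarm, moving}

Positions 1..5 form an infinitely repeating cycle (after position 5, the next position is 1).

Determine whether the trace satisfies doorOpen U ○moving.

Walking from position 0: ○moving first holds at position 0, and doorOpen holds at every earlier position along the way, so doorOpen U ○moving holds.

Yes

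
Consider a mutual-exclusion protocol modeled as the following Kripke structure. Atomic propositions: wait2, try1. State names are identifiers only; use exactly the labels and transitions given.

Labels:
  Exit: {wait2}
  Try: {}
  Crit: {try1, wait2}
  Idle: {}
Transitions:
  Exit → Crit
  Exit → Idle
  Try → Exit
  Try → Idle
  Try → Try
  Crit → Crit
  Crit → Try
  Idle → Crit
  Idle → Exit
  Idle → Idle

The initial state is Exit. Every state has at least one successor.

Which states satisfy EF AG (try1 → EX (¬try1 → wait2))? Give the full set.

{Exit, Try, Crit, Idle}

States satisfying AG (try1 → EX (¬try1 → wait2)): {Exit, Try, Crit, Idle}.
States satisfying EF AG (try1 → EX (¬try1 → wait2)): {Exit, Try, Crit, Idle}.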